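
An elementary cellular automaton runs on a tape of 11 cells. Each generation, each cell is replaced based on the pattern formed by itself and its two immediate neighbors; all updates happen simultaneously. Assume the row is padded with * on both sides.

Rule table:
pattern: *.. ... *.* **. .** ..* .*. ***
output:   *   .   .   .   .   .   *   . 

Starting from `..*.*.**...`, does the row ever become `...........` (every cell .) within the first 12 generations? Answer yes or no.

no

*.*.*...*..
..*.**..**.
*.*...*....
..**..**...
*...*...*..
.*..**..**.
.**...*....
...*..**...
*..**...*..
.*...*..**.
.**..**....
...*...*...
generation 12 is ...*...*..., still not uniform .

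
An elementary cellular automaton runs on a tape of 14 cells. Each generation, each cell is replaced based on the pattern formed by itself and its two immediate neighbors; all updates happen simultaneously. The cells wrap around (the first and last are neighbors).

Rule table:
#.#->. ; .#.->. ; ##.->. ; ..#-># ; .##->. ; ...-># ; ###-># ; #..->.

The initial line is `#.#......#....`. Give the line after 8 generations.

generation 1: ....#####..###
generation 2: .###.###..#.#.
generation 3: #.#...#..#....
generation 4: ....##..#..###
generation 5: .###...#..#.#.
generation 6: #.#..##..#....
generation 7: ....#...#..###
generation 8: .###..##..#.#.

.###..##..#.#.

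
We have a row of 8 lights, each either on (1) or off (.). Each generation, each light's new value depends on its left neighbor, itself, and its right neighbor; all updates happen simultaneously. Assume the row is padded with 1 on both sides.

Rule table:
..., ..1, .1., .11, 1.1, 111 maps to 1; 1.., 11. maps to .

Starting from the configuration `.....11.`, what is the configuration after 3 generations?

generation 1: .11111.1
generation 2: 11111.11
generation 3: 1111.111

1111.111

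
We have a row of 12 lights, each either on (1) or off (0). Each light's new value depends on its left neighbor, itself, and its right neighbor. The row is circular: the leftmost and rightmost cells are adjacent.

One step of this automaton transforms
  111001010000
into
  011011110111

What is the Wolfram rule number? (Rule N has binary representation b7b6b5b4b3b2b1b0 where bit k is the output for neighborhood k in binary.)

position 1: 111 → 1  (bit 7 = 1)
position 2: 110 → 1  (bit 6 = 1)
position 6: 101 → 1  (bit 5 = 1)
position 3: 100 → 0  (bit 4 = 0)
position 0: 011 → 0  (bit 3 = 0)
position 5: 010 → 1  (bit 2 = 1)
position 4: 001 → 1  (bit 1 = 1)
position 9: 000 → 1  (bit 0 = 1)
bits b7..b0 = 11100111 = 231

231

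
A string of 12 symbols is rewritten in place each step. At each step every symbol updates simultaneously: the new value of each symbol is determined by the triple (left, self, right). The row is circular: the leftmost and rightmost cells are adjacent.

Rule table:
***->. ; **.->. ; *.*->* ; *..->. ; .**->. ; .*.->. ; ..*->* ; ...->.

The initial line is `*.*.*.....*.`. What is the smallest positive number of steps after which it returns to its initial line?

.*.*.....*.*
*.*.....*.*.
.*.....*.*.*
*.....*.*.*.
.....*.*.*.*
....*.*.*.*.
...*.*.*.*..
..*.*.*.*...
.*.*.*.*....
*.*.*.*.....
.*.*.*.....*
*.*.*.....*.

12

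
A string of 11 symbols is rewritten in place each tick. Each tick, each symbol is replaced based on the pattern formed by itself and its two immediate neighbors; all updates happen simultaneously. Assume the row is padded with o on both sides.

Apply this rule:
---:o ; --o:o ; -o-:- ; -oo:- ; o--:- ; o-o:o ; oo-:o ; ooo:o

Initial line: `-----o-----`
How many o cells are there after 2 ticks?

8

-oooo--oooo
o-ooo-o-ooo
count of o: 8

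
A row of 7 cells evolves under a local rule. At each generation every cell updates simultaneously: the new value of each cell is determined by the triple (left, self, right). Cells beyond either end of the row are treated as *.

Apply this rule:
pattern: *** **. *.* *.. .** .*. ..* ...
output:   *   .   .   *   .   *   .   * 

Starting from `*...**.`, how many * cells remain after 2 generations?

generation 1: .**....
generation 2: ...***.
count of *: 3

3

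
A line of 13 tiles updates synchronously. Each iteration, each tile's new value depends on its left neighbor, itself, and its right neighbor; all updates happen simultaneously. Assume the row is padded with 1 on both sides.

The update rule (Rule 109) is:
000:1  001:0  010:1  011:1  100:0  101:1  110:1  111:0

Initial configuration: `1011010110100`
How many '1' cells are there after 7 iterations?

1111111111100
0000000000100
0111111110100
1100000011100
0101111010100
1111001111100
0001001000100
count of 1: 3

3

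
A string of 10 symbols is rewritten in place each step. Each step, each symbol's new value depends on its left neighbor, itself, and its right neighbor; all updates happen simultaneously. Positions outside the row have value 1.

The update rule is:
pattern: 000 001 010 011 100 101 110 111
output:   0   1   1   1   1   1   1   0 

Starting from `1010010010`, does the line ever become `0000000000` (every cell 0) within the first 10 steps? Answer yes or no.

yes

step 1: 1111111111
step 2: 0000000000
all cells are 0 at step 2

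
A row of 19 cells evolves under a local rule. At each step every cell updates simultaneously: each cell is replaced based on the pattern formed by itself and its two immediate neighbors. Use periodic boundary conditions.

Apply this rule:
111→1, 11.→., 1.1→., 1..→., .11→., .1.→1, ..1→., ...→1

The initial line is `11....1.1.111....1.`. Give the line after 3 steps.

...11.1.1..1.111.1.

...11.1.1..1..11.1.
11....1.1..1.....1.
...11.1.1..1.111.1.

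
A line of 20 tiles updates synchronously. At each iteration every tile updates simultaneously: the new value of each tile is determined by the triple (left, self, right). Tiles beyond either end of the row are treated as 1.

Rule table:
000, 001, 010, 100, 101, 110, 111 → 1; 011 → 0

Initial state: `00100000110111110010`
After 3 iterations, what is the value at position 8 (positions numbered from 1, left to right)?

iteration 1: 11111111011011111111
iteration 2: 11111111101101111111
iteration 3: 11111111110110111111
position 8 holds 1

1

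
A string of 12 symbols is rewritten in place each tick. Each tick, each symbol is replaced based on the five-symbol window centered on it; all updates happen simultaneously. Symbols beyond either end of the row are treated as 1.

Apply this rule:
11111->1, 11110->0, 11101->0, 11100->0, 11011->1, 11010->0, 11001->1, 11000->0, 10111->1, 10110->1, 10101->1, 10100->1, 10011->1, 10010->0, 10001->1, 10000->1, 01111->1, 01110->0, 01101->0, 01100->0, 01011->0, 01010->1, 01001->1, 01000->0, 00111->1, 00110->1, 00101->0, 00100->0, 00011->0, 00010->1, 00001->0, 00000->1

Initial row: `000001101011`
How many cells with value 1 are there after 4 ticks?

6

011001001011
110100100011
000110001011
010100110011
count of 1: 6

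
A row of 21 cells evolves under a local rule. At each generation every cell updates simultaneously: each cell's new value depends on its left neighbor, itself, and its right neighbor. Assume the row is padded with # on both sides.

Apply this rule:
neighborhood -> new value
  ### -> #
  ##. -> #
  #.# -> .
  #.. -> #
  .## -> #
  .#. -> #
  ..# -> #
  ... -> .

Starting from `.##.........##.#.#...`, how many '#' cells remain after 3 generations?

.###.......###.#.##.#
.####.....####.#.##.#
.#####...#####.#.##.#
count of #: 14

14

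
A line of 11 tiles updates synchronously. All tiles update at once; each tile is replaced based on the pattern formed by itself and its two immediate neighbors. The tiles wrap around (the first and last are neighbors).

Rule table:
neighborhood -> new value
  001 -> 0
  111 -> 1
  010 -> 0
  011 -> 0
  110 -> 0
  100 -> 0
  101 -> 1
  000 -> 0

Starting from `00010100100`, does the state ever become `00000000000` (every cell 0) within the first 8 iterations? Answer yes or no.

iteration 1: 00001000000
iteration 2: 00000000000
all cells are 0 at iteration 2

yes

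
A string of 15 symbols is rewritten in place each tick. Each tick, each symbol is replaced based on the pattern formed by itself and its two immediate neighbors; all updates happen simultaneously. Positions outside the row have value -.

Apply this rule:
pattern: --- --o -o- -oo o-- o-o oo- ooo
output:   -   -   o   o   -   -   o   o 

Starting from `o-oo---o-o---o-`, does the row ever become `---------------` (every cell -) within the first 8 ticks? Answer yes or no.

no

o-oo---o-o---o-  (fixed point — unchanged through tick 8)
tick 8 is o-oo---o-o---o-, still not uniform -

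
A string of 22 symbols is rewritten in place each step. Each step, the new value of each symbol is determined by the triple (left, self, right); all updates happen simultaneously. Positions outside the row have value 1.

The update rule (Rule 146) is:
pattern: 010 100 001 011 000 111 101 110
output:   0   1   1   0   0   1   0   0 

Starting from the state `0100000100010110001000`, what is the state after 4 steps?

0010001010100001010101
1101010000010010000000
1000001000101101000001
0100010101000000100010

0100010101000000100010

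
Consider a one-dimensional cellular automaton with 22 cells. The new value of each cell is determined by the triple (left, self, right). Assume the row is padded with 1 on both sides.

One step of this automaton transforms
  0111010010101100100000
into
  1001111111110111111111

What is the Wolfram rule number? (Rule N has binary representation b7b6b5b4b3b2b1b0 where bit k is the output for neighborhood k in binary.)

position 2: 111 → 0  (bit 7 = 0)
position 3: 110 → 1  (bit 6 = 1)
position 0: 101 → 1  (bit 5 = 1)
position 6: 100 → 1  (bit 4 = 1)
position 1: 011 → 0  (bit 3 = 0)
position 5: 010 → 1  (bit 2 = 1)
position 7: 001 → 1  (bit 1 = 1)
position 18: 000 → 1  (bit 0 = 1)
bits b7..b0 = 01110111 = 119

119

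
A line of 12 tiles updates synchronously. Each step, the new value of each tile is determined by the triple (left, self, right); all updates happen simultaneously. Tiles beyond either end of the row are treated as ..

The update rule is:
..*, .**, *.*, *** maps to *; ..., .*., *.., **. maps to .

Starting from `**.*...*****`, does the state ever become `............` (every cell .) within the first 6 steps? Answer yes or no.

*.*...*****.
.*...*****..
*...*****...
...*****....
..*****.....
.*****......
step 6 is .*****......, still not uniform .

no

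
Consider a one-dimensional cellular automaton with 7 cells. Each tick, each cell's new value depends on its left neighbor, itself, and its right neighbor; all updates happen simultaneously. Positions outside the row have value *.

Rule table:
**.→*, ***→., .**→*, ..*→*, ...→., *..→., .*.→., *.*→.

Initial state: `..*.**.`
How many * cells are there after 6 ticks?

2

.*..**.
...***.
..**.*.
.***...
.*.*..*
.....**
count of *: 2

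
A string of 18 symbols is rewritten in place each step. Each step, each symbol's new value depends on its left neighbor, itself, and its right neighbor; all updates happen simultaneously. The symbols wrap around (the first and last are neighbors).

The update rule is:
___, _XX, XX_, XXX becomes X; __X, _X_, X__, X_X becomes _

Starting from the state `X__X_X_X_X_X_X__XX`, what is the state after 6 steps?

X_XXXXXXXXXXXXX_XX

X_______________XX
X_XXXXXXXXXXXXX_XX
X_XXXXXXXXXXXXX_XX  (fixed point — unchanged through step 6)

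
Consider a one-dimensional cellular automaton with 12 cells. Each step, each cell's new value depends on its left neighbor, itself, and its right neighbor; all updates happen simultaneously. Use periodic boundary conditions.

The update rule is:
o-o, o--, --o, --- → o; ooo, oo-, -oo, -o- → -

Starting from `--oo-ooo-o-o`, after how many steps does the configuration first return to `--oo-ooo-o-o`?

step 1: oo--o---o-o-
step 2: --oo-ooo-o-o

2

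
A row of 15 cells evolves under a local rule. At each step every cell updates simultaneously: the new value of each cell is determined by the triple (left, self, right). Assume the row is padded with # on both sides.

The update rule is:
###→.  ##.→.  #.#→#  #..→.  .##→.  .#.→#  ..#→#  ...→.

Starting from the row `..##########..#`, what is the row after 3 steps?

.#...........#.
##..........###
...........#...

...........#...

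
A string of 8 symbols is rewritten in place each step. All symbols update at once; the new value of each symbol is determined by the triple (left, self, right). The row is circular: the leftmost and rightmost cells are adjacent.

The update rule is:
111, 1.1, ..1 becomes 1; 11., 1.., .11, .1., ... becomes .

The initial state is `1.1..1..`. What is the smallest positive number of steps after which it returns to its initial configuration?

8

.1..1..1
1..1..1.
..1..1.1
.1..1.1.
1..1.1..
..1.1..1
.1.1..1.
1.1..1..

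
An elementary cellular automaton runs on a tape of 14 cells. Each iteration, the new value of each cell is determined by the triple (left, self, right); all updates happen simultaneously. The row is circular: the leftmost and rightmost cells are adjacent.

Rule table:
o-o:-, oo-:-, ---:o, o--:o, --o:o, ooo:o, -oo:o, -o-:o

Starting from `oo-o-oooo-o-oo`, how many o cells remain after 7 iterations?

o--o-ooo--o-oo
-ooo-oo-ooo-oo
-oo--o--oo--o-
oo-oooooo-oooo
o--ooooo--oooo
-oooooo-oooooo
-ooooo--ooooo-
count of o: 10

10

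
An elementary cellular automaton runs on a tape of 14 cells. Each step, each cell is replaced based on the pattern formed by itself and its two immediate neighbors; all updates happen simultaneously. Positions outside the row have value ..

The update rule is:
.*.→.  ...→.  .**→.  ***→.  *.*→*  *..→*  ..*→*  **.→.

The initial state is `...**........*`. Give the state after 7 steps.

..*..*......*.
.*.**.*....*.*
*.*..*.*..*.*.
.*.**.*.**.*.*
*.*..*.*..*.*.  (repeats step 3; period 2)
step 7: *.*..*.*..*.*.

*.*..*.*..*.*.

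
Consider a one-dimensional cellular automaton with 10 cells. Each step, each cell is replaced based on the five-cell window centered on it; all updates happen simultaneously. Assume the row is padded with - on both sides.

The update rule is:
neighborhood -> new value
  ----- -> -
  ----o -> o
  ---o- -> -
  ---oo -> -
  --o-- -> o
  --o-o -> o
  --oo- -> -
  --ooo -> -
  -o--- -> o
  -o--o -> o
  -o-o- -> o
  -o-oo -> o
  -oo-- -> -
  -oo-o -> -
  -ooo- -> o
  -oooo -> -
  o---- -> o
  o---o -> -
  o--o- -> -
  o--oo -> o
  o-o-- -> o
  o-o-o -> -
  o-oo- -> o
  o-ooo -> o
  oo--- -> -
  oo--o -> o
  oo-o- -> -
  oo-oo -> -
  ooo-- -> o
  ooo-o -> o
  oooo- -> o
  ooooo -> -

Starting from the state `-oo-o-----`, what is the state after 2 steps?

--o--oo-o-

step 1: ----ooo---
step 2: --o--oo-o-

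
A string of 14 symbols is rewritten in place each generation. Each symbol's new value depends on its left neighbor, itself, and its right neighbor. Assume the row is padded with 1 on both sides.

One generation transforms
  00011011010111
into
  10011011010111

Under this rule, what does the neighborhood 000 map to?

At position 1 the neighborhood is 000; the next row has 0 there.

0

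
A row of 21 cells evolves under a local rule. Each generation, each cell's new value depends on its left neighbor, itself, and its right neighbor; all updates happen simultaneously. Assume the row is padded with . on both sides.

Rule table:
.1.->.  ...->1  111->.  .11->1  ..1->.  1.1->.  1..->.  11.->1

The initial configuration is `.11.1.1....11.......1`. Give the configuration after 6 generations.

.11.1.1.11.11.1......

.11.....11.11.11111..
.11.111.11.11.1...1.1
.11.1.1.11.11...1....
.11.....11.11.1...111
.11.111.11.11...1.1.1
.11.1.1.11.11.1......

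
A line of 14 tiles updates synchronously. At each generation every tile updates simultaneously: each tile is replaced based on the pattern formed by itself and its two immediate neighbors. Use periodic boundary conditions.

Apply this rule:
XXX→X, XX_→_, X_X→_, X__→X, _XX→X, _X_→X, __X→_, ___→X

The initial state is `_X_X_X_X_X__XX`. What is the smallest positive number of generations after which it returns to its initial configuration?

_X_X_X_X_XX_X_
_X_X_X_X_X__XX

2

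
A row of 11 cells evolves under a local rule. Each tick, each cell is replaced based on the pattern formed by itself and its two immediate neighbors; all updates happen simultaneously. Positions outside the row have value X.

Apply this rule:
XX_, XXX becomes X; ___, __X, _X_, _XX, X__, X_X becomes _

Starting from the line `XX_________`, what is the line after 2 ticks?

XX_________  (fixed point — unchanged through tick 2)

XX_________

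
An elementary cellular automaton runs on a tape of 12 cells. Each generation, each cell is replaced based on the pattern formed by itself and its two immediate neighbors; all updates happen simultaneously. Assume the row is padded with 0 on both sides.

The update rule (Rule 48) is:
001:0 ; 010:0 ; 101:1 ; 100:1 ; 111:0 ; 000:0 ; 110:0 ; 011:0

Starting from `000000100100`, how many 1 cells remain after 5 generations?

generation 1: 000000010010
generation 2: 000000001001
generation 3: 000000000100
generation 4: 000000000010
generation 5: 000000000001
count of 1: 1

1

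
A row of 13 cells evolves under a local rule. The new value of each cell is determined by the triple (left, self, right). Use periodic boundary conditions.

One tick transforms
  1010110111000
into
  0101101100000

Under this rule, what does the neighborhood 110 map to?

0

At position 5 the neighborhood is 110; the next row has 0 there.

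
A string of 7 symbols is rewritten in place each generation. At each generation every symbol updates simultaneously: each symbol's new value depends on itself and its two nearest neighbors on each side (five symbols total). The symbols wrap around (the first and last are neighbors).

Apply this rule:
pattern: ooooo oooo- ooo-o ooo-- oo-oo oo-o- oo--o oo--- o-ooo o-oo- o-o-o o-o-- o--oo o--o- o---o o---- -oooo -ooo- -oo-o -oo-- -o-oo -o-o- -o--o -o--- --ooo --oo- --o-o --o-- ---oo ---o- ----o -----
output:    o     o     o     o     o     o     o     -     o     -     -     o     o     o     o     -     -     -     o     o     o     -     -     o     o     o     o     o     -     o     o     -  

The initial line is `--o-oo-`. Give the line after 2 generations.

generation 1: oooo-o-
generation 2: o-ooo-o

o-ooo-o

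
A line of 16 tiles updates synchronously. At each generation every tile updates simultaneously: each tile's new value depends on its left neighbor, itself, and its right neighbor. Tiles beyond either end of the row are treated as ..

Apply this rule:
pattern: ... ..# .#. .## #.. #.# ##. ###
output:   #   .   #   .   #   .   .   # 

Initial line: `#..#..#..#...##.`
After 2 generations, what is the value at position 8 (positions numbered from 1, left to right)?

##.##.##.###...#
..........#.##.#
position 8 holds .

.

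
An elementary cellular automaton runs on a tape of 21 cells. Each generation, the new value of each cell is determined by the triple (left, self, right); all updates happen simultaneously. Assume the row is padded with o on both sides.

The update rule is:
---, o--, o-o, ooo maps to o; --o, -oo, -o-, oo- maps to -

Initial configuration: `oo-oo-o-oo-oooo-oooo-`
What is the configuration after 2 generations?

-o-o--o-o--o--o-o--o-

generation 1: o-o--o-o--o-oo-o-oo-o
generation 2: -o-o--o-o--o--o-o--o-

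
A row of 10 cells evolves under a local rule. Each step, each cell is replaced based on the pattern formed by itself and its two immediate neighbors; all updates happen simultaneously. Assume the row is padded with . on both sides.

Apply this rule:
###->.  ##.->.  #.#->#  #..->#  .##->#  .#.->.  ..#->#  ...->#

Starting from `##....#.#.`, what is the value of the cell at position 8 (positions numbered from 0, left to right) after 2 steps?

#.####.#.#
.##...#.#.
position 8 holds #

#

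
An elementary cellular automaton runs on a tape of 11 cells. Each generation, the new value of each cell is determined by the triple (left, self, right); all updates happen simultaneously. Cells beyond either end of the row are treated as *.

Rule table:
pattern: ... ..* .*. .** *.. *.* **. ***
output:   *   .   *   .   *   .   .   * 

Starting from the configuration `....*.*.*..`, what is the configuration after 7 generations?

*.***....*.

***.*.*.**.
**..*.*....
*.*.*.****.
..*.*..**..
*.*.**...*.
..*...**.*.
*.***....*.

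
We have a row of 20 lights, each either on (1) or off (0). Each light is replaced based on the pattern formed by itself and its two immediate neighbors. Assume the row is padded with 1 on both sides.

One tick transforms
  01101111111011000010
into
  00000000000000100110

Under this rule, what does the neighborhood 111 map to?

At position 5 the neighborhood is 111; the next row has 0 there.

0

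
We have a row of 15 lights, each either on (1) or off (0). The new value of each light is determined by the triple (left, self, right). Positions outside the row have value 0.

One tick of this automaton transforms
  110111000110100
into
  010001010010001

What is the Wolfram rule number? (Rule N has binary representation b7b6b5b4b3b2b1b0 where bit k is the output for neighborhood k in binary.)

65

position 4: 111 → 0  (bit 7 = 0)
position 1: 110 → 1  (bit 6 = 1)
position 2: 101 → 0  (bit 5 = 0)
position 6: 100 → 0  (bit 4 = 0)
position 0: 011 → 0  (bit 3 = 0)
position 12: 010 → 0  (bit 2 = 0)
position 8: 001 → 0  (bit 1 = 0)
position 7: 000 → 1  (bit 0 = 1)
bits b7..b0 = 01000001 = 65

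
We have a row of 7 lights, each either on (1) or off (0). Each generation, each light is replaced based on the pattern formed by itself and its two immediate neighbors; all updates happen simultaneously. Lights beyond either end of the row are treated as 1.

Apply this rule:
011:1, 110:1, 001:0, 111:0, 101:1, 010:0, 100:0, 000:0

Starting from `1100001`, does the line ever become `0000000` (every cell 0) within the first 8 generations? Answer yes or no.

no

0100001
1000001
1000001  (fixed point — unchanged through generation 8)
generation 8 is 1000001, still not uniform 0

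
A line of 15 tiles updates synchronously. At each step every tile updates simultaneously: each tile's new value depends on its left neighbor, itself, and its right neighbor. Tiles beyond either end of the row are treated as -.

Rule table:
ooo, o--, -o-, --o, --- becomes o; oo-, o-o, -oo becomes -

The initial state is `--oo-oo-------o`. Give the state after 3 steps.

oo-----oooooooo
--ooooo-oooooo-
oo-ooo---oooo-o

oo-ooo---oooo-o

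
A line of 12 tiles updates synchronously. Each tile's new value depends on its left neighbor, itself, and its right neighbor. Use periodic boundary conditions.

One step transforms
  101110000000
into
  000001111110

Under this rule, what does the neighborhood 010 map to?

0

At position 0 the neighborhood is 010; the next row has 0 there.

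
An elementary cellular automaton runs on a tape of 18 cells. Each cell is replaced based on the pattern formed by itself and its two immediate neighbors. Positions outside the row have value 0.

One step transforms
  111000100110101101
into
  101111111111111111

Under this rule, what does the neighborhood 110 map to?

1

At position 2 the neighborhood is 110; the next row has 1 there.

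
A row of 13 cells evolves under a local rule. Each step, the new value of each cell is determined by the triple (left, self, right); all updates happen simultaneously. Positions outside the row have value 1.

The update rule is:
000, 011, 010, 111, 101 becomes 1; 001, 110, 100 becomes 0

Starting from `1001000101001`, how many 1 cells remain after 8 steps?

0001010111001
0101111110001
1111111100101
1111111000111
1111110010111
1111100011111
1111001011111
1110001111111
count of 1: 10

10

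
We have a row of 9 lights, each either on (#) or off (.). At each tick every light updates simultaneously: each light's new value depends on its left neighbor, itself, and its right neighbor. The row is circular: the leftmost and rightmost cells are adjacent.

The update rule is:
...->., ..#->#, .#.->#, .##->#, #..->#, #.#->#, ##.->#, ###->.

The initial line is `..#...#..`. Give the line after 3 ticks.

.###.###.
##.###.##
.###.###.

.###.###.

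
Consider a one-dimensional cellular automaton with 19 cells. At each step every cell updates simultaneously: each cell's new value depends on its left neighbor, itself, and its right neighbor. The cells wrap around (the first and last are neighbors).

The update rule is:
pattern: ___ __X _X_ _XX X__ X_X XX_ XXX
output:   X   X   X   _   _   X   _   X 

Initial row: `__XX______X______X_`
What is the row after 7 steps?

XX___XXXXXX_XXXXXX_
___XX_XXXX_X_XXXX_X
_XX__X_XX_XXX_XX_XX
X___XXX__X_X_X__X__
X_XX_X__XXXXXX_XX_X
_X__XX_X_XXXX_X__X_
XX_X__XXX_XX_XX_XX_

XX_X__XXX_XX_XX_XX_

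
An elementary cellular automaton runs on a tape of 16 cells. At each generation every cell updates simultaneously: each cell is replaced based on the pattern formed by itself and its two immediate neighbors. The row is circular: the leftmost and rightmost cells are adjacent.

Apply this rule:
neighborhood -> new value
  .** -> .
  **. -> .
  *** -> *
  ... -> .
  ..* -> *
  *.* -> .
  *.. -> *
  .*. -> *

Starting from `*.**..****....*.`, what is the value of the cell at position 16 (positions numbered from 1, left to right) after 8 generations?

.

generation 1: *...**.**.*..**.
generation 2: **.*......***...
generation 3: ...**....*.*.*.*
generation 4: *.*..*..**.*.*.*
generation 5: ..******...*.*..
generation 6: .*.****.*.**.**.
generation 7: **..**..*......*
generation 8: *.**..****....*.
position 16 holds .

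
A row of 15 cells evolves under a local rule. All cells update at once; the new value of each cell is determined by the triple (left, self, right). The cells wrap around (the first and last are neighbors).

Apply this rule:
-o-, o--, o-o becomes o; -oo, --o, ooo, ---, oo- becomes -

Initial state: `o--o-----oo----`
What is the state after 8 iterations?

iteration 1: oo-oo------o---
iteration 2: --o--o-----oo--
iteration 3: --oo-oo------o-
iteration 4: ----o--o-----oo
iteration 5: o---oo-oo------
iteration 6: oo----o--o-----
iteration 7: --o---oo-oo----
iteration 8: --oo----o--o---

--oo----o--o---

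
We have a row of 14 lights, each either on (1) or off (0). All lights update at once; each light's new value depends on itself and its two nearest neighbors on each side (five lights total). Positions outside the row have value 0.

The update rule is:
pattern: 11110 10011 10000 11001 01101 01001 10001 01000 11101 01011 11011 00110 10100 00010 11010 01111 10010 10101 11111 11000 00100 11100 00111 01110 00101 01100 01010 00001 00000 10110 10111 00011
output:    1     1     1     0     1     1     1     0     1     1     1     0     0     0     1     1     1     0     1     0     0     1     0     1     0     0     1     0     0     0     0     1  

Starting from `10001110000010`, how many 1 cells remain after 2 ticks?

00110110100000
01011011001000
count of 1: 6

6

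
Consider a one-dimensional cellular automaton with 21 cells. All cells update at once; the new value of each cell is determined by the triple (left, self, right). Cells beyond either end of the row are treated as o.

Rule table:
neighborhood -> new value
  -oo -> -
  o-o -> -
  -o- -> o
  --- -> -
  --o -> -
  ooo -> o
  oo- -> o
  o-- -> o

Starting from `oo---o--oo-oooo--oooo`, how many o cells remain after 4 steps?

step 1: ooo--oo--o--oooo--ooo
step 2: oooo--oo-oo--oooo--oo
step 3: ooooo--o--oo--oooo--o
step 4: oooooo-oo--oo--oooo--
count of o: 14

14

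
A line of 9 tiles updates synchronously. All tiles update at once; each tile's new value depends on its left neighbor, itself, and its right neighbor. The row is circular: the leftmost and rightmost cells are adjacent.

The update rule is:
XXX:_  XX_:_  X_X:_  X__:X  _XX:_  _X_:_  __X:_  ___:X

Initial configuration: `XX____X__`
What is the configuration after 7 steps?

__XXX__X_
X____X__X
_XXX__X__
____X__XX
XXX__X___
___X__XX_
XX__X___X

XX__X___X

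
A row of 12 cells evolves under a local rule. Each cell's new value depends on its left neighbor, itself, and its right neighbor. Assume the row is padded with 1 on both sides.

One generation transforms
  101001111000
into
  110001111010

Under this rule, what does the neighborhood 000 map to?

1

At position 10 the neighborhood is 000; the next row has 1 there.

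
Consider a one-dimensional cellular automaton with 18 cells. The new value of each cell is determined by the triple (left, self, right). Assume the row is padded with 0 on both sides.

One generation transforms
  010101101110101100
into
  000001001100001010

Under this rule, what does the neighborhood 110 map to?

0

At position 6 the neighborhood is 110; the next row has 0 there.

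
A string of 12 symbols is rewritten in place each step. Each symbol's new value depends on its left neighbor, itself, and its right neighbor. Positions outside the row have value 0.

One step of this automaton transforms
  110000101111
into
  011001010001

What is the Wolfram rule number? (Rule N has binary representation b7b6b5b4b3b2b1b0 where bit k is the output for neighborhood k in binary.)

114

position 9: 111 → 0  (bit 7 = 0)
position 1: 110 → 1  (bit 6 = 1)
position 7: 101 → 1  (bit 5 = 1)
position 2: 100 → 1  (bit 4 = 1)
position 0: 011 → 0  (bit 3 = 0)
position 6: 010 → 0  (bit 2 = 0)
position 5: 001 → 1  (bit 1 = 1)
position 3: 000 → 0  (bit 0 = 0)
bits b7..b0 = 01110010 = 114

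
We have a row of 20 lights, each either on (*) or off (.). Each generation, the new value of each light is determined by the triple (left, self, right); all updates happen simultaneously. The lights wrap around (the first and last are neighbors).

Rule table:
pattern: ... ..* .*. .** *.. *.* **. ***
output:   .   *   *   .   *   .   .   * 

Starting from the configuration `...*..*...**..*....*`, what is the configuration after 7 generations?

generation 1: *.******.*..****..**
generation 2: ...****..***.**.**.*
generation 3: *.*.**.**.*........*
generation 4: ..*.......**......*.
generation 5: .***.....*..*....***
generation 6: ..*.*...******..*.*.
generation 7: .**.**.*.****.***.**

.**.**.*.****.***.**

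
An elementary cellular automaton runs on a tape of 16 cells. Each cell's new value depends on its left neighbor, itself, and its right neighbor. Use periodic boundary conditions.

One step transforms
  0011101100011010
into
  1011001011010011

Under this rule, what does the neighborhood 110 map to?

0

At position 4 the neighborhood is 110; the next row has 0 there.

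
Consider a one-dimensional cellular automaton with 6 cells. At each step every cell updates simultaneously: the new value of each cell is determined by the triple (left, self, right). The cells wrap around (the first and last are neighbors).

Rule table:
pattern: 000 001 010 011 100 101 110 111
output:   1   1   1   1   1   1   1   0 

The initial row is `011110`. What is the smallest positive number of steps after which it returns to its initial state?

2

110011
011110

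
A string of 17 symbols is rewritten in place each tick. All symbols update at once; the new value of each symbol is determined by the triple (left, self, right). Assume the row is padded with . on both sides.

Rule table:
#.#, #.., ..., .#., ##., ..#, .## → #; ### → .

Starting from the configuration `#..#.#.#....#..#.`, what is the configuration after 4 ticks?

#################
#...............#
#################  (repeats tick 1; period 2)
tick 4: #...............#

#...............#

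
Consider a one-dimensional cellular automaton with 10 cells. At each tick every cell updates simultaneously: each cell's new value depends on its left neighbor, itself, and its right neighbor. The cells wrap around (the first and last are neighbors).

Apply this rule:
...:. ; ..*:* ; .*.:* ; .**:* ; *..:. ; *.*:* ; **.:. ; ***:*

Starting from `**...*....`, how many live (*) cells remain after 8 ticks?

4

tick 1: *...**...*
tick 2: ...**...**
tick 3: ..**...**.
tick 4: .**...**..
tick 5: **...**...
tick 6: *...**...*  (repeats tick 1; period 5)
tick 8: ..**...**.
count of *: 4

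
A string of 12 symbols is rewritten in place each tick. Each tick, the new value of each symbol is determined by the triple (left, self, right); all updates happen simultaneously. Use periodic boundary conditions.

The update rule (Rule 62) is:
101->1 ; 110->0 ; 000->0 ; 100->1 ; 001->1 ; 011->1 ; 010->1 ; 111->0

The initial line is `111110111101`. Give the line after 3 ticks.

000001100011
100011010110
110110111101

110110111101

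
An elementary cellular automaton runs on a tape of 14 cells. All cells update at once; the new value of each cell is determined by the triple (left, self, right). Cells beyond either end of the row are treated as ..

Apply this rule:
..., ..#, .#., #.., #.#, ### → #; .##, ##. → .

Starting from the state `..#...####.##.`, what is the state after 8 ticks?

######.##.#..#
.####.#..#####
#.##.####.###.
##..#.##.#.#.#
..####..######
##.##.##.####.
..#..#..#.##.#
##########..##

##########..##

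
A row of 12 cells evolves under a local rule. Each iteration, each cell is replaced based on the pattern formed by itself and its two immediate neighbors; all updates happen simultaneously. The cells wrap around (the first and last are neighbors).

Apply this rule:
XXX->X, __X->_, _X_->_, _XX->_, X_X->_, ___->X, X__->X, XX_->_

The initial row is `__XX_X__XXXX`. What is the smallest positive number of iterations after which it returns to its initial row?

3

iteration 1: X_____X__XX_
iteration 2: _XXXX__X____
iteration 3: __XX_X__XXXX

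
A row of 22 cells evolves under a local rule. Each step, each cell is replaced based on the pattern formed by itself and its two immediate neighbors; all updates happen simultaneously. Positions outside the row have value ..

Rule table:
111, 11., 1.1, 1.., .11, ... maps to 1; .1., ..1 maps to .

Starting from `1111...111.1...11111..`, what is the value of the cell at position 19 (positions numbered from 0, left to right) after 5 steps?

step 1: 111111.1111.11.1111111
step 2: 1111111111111111111111
step 3: 1111111111111111111111  (fixed point — unchanged through step 5)
position 19 holds 1

1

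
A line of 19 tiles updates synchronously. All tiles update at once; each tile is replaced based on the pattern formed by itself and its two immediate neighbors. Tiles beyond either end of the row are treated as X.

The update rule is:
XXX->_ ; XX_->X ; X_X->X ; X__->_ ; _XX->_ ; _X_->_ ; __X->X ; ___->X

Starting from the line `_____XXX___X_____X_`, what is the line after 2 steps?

_XXXX__X_XX__XXXX_X
X___X_X_X_X_X___XX_

X___X_X_X_X_X___XX_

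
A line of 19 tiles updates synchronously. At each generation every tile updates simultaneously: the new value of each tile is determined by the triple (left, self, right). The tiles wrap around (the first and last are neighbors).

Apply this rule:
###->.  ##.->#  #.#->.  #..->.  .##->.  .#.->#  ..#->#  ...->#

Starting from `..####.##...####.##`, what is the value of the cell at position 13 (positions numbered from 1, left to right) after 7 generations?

.

generation 1: .#...#..#.##...#..#
generation 2: .#.###.##..#.###.##
generation 3: .#...#..#.##...#..#  (repeats generation 1; period 2)
generation 7: .#...#..#.##...#..#
position 13 holds .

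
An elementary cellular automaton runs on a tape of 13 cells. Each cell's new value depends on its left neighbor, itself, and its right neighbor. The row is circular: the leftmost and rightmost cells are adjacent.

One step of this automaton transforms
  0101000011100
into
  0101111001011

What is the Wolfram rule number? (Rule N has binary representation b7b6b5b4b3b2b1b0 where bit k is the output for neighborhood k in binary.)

position 9: 111 → 1  (bit 7 = 1)
position 10: 110 → 0  (bit 6 = 0)
position 2: 101 → 0  (bit 5 = 0)
position 4: 100 → 1  (bit 4 = 1)
position 8: 011 → 0  (bit 3 = 0)
position 1: 010 → 1  (bit 2 = 1)
position 0: 001 → 0  (bit 1 = 0)
position 5: 000 → 1  (bit 0 = 1)
bits b7..b0 = 10010101 = 149

149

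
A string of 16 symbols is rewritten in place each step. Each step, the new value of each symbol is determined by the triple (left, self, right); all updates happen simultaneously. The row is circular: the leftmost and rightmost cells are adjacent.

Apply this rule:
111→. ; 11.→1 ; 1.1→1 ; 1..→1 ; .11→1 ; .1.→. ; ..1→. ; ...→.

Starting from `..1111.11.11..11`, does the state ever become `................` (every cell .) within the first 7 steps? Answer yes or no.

1.1..11111111.11
11.1.1......111.
111.1.1.....1.11
..11.1.1.....11.
..111.1.1....111
1.1.11.1.1...1.1
11.1111.1.1...11
step 7 is 11.1111.1.1...11, still not uniform .

no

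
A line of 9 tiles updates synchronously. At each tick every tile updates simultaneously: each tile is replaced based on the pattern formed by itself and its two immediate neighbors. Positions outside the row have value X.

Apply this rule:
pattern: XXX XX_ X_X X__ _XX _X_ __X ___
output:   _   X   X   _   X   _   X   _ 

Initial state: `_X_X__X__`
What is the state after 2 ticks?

X_X__X__X
XX__X__XX

XX__X__XX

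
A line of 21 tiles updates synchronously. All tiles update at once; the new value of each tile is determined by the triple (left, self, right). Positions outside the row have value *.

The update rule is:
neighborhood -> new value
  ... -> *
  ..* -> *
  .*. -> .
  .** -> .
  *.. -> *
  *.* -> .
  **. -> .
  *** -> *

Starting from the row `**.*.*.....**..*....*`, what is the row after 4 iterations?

*.....*****..**.****.
.*****.***.**....**..
..***...*....****..**
**.*.***.****.**.**.*

**.*.***.****.**.**.*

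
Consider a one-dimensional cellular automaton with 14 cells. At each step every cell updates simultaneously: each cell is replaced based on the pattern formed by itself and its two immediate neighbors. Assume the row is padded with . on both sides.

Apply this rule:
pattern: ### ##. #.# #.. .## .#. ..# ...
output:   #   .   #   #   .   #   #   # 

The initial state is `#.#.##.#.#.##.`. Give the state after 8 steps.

..#.######.#..

step 1: ####..#####..#
step 2: .##.##.###.###
step 3: #..#..#.#.#.#.
step 4: ##############
step 5: .############.
step 6: #.##########.#
step 7: ##.########.##
step 8: ..#.######.#..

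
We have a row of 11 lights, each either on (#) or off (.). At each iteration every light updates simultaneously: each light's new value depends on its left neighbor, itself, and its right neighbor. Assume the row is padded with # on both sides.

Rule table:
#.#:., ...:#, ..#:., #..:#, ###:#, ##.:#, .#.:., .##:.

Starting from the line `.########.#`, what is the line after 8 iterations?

#######..#.

..#######..
#..#######.
##..######.
###..#####.
####..####.
#####..###.
######..##.
#######..#.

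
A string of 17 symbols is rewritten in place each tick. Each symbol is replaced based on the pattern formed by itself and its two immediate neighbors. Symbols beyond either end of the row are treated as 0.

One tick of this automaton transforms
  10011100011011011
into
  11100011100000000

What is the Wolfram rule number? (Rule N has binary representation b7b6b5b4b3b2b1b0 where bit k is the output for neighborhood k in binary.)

23

position 4: 111 → 0  (bit 7 = 0)
position 5: 110 → 0  (bit 6 = 0)
position 11: 101 → 0  (bit 5 = 0)
position 1: 100 → 1  (bit 4 = 1)
position 3: 011 → 0  (bit 3 = 0)
position 0: 010 → 1  (bit 2 = 1)
position 2: 001 → 1  (bit 1 = 1)
position 7: 000 → 1  (bit 0 = 1)
bits b7..b0 = 00010111 = 23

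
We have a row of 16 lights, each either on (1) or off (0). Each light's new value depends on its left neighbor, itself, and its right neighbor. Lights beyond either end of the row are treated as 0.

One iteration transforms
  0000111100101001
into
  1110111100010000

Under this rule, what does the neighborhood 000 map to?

At position 0 the neighborhood is 000; the next row has 1 there.

1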